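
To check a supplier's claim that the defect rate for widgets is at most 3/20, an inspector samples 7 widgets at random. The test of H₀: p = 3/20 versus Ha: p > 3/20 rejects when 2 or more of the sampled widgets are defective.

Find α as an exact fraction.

181386189/640000000

Under H₀, S ~ Binomial(7, 3/20); the Type I error rate is P(S ≥ 2).
α = 1 − P(S ≤ 1) = 1 − 458613811/640000000 = 181386189/640000000.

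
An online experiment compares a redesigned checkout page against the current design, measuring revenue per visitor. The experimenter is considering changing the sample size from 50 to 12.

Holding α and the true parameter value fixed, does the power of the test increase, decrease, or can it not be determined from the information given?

It decreases.

With less data the test statistic is noisier; under Ha, more outcomes land inside the acceptance region.
Since power = 1 − β and β increases, power decreases.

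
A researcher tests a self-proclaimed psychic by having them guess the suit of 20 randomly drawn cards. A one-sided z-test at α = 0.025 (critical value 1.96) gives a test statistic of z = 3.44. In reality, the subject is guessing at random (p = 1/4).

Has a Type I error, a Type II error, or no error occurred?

The conventional null hypothesis is that the subject is guessing at random (p = 1/4).
Since z = 3.44 > z* = 1.96, H₀ is rejected.
H₀ is true (actually the subject is guessing at random (p = 1/4)).
Rejecting a true H₀ is a Type I error.

Type I error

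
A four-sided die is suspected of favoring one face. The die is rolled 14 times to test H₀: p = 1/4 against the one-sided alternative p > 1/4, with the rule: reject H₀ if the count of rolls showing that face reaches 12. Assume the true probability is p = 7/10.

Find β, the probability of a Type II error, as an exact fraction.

41958212136219/50000000000000

A Type II error is failing to reject when Ha holds: with p = 7/10, β = P(X ≤ 11).
Equivalently, β = 1 − P(X ≥ 12) = 41958212136219/50000000000000.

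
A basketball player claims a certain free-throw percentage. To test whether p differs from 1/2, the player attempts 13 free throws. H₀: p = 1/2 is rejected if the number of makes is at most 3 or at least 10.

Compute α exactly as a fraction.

189/2048

α = P(X ≤ 3 or X ≥ 10 | p = 1/2), X ~ Binomial(13, 1/2).
The two tails are symmetric, so α = 2·(1 + 13 + 78 + 286)/2^13 = 756/8192 = 189/2048.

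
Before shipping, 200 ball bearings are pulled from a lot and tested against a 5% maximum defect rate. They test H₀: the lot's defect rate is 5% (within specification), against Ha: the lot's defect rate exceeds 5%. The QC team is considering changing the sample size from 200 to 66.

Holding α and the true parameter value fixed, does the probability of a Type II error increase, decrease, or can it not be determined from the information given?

It increases.

Reducing n widens both sampling distributions, so the test has less ability to distinguish Ha from H₀.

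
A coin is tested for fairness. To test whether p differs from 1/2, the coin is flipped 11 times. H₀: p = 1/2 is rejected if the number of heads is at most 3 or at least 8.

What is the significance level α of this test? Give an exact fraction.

29/128

The significance level is the null-hypothesis probability of the rejection region {≤3} ∪ {≥8}.
Each tail has probability (1 + 11 + 55 + 165)/2048; doubling gives α = 464/2048 = 29/128.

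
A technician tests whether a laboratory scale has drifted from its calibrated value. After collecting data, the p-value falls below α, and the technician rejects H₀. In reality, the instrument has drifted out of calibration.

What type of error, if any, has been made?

The conventional null hypothesis here is that the instrument is correctly calibrated.
The test rejected a false H₀ — the decision matches the true state.

No error — this is a correct decision.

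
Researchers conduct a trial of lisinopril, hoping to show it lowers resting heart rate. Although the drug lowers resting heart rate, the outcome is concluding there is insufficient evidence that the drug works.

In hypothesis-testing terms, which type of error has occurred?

The null hypothesis here is that the drug has no effect on resting heart rate.
'Concluding there is insufficient evidence that the drug works' corresponds to failing to reject H₀.
H₀ was not rejected but H₀ is false — a Type II error (false negative).

Type II error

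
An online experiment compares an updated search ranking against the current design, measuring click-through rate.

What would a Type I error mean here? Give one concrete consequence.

With the conventional null hypothesis that the new design has no effect on click-through rate:
A Type I error is rejecting H₀ when H₀ is true.
Here that means shipping the new feature to all users when actually the new design has no effect on click-through rate.

A Type I error would mean concluding that the new design increases click-through rate when in fact the new design has no effect on click-through rate. Consequence: engineering effort is spent shipping a change that doesn't actually help.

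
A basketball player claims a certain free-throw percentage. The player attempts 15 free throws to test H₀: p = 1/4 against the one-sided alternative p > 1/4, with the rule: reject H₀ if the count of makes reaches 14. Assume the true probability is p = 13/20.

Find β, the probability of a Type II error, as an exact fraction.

16151694793243741949/16384000000000000000

β = P(fail to reject H₀ | Ha true) = P(Y ≤ 13 | p = 13/20), Y ~ Binomial(15, 13/20).
Adding the binomial probabilities P(Y=0)+…+P(Y=13) at p = 13/20 gives 16151694793243741949/16384000000000000000.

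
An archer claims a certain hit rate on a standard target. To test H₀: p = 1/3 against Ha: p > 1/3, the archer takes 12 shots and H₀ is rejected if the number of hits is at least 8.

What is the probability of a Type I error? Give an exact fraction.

α = P(reject H₀ | H₀ true) = P(S ≥ 8 | p = 1/3), with S ~ Binomial(12, 1/3).
Summing C(12,j)(1/3)^j(2/3)^{12−j} for j = 8,…,12 gives 3323/177147.

3323/177147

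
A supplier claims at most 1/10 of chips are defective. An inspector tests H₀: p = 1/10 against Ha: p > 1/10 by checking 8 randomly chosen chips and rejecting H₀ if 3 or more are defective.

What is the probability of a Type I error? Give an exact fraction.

3809179/100000000

Under H₀, X ~ Binomial(8, 1/10); the Type I error rate is P(X ≥ 3).
Via the complement, α = 1 − Σ_{j=0}^{2} C(8,j)(1/10)^j(9/10)^{8-j} = 3809179/100000000.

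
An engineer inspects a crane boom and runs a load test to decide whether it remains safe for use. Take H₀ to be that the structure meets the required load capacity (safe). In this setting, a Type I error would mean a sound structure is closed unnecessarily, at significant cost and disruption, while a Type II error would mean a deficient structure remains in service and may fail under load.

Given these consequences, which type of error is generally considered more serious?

Type II error

The Type II consequence (a deficient structure remains in service and may fail under load) is more severe than the Type I consequence (a sound structure is closed unnecessarily, at significant cost and disruption).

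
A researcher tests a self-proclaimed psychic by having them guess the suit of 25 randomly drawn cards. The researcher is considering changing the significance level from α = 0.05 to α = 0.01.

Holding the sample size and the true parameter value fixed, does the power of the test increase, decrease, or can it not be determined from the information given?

It decreases.

Tightening α shrinks the rejection region. When Ha holds, fewer sample outcomes clear the stricter threshold, so more fall in the acceptance region.
Since power = 1 − β and β increases, power decreases.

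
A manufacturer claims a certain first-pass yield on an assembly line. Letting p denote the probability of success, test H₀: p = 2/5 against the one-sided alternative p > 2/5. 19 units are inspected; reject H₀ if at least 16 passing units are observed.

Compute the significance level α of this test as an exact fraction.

1931804672/19073486328125

Under H₀, K ~ Binomial(19, 2/5), and α = P(K ≥ 16).
P(K ≥ 16) = Σ_{j=16}^{19} C(19,j)·(2/5)^j·(3/5)^{19-j} = 1931804672/19073486328125.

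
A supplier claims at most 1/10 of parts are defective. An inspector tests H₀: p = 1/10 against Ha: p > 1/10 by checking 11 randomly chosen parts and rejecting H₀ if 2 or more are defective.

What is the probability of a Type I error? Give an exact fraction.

1513215599/5000000000

Under H₀, X ~ Binomial(11, 1/10); the Type I error rate is P(X ≥ 2).
Computing the lower-tail complement: 1 − 3486784401/5000000000 = 1513215599/5000000000.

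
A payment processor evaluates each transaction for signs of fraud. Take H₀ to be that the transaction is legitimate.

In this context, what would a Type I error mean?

A Type I error would mean concluding that the transaction is fraudulent when in fact the transaction is legitimate.

A Type I error is rejecting H₀ when H₀ is true.
Here that means blocking the transaction and freezing the card when actually the transaction is legitimate.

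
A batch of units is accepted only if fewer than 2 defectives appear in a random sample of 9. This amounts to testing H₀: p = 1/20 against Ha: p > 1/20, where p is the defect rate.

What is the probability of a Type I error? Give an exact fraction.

α = P(reject H₀ | H₀ true) = P(X ≥ 2 | p = 1/20), X ~ Binomial(9, 1/20).
Via the complement, α = 1 − Σ_{j=0}^{1} C(9,j)(1/20)^j(19/20)^{9-j} = 9115058713/128000000000.

9115058713/128000000000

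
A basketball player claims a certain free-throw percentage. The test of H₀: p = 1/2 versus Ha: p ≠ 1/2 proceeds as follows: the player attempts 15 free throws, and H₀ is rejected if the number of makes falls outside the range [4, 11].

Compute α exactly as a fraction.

9/256

The significance level is the null-hypothesis probability of the rejection region {≤3} ∪ {≥12}.
The two tails are symmetric, so α = 2·(1 + 15 + 105 + 455)/2^15 = 1152/32768 = 9/256.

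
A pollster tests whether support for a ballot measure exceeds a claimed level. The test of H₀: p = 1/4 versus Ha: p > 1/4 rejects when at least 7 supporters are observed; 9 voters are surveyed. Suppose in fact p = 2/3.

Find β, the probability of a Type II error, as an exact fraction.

β = P(fail to reject H₀ | Ha true) = P(S ≤ 6 | p = 2/3), S ~ Binomial(9, 2/3).
Equivalently, β = 1 − P(S ≥ 7) = 12259/19683.

12259/19683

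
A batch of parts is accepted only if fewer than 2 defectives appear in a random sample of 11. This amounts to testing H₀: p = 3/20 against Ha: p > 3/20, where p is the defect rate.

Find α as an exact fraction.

α = P(reject H₀ | H₀ true) = P(S ≥ 2 | p = 3/20), S ~ Binomial(11, 3/20).
α = 1 − P(S ≤ 1) = 1 − 2015993900449/4096000000000 = 2080006099551/4096000000000.

2080006099551/4096000000000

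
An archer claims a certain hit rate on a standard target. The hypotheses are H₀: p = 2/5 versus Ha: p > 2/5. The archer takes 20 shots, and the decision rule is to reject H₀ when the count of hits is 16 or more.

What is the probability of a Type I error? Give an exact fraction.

30234443776/95367431640625

α = P(reject H₀ | H₀ true) = P(Y ≥ 16 | p = 2/5), with Y ~ Binomial(20, 2/5).
Summing C(20,j)(2/5)^j(3/5)^{20−j} for j = 16,…,20 gives 30234443776/95367431640625.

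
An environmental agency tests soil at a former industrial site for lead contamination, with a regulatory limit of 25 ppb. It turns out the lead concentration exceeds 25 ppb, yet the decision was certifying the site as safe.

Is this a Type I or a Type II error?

The null hypothesis here is that the lead concentration is at or below 25 ppb (safe).
'Certifying the site as safe' corresponds to failing to reject H₀.
H₀ was not rejected but H₀ is false — a Type II error (false negative).

Type II error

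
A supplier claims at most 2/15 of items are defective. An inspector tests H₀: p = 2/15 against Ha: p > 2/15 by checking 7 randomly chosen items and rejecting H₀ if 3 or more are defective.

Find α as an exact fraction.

Under H₀, S ~ Binomial(7, 2/15); the Type I error rate is P(S ≥ 3).
Computing the lower-tail complement: 1 − 10767497/11390625 = 623128/11390625.

623128/11390625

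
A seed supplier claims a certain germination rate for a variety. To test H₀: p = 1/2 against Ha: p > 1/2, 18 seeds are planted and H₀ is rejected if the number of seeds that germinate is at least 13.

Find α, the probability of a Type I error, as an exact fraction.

1577/32768

Under H₀, S ~ Binomial(18, 1/2), and α = P(S ≥ 13).
That's C(18,13) + C(18,14) + C(18,15) + C(18,16) + C(18,17) + C(18,18) over 2^18, i.e. (8568 + 3060 + 816 + 153 + 18 + 1)/262144 = 12616/262144 = 1577/32768.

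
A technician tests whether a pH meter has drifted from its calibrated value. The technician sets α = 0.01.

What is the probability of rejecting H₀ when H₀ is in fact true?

The significance level α is, by definition, the probability of a Type I error — P(reject H₀ | H₀ true).

0.01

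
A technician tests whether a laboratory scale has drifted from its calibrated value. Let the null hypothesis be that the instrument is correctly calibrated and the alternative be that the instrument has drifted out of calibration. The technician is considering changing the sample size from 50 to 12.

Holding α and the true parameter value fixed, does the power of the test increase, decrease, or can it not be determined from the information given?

It decreases.

With less data the test statistic is noisier; under Ha, more outcomes land inside the acceptance region.
Since power = 1 − β and β increases, power decreases.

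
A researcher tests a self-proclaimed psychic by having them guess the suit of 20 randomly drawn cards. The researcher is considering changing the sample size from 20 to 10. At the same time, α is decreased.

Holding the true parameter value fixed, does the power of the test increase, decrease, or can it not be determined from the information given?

A smaller sample increases the standard error, so the sampling distributions under H₀ and Ha overlap more. Tightening α shrinks the rejection region. When Ha holds, fewer sample outcomes clear the stricter threshold, so more fall in the acceptance region. Both changes push β in the same direction.
Since power = 1 − β and β increases, power decreases.

It decreases.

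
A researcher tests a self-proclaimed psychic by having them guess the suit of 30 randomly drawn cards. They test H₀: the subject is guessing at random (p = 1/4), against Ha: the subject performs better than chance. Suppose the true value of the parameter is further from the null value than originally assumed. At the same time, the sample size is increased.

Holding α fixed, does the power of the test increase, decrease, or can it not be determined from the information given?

It increases.

A larger true effect moves the Ha sampling distribution further from the H₀ critical value, making rejection more likely when Ha is true. Increasing n separates the H₀ and Ha sampling distributions, so under Ha fewer outcomes land in the acceptance region. Both changes push β in the same direction.
Since power = 1 − β and β decreases, power increases.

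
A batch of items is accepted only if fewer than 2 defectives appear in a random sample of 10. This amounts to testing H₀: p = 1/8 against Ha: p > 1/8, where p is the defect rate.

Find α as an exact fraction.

α = P(reject H₀ | H₀ true) = P(Y ≥ 2 | p = 1/8), Y ~ Binomial(10, 1/8).
Via the complement, α = 1 − Σ_{j=0}^{1} C(10,j)(1/8)^j(7/8)^{10-j} = 387730505/1073741824.

387730505/1073741824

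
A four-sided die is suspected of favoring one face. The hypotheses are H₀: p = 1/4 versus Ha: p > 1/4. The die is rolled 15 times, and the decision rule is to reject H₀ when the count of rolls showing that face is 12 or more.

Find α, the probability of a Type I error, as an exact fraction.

3319/268435456

α = P(reject H₀ | H₀ true) = P(K ≥ 12 | p = 1/4), with K ~ Binomial(15, 1/4).
Adding the binomial terms for j = 12 through 15 with p = 1/4 yields 3319/268435456.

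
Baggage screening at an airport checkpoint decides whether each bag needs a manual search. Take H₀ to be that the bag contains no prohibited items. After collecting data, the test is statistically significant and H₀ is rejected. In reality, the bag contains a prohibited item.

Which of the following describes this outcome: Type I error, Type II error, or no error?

No error (correct decision).

The test rejected a false H₀ — the decision matches the true state.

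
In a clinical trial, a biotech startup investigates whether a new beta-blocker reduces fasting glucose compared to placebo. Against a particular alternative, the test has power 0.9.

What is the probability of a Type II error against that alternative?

0.1

Power = 1 − β, so β = 1 − 0.9 = 0.1.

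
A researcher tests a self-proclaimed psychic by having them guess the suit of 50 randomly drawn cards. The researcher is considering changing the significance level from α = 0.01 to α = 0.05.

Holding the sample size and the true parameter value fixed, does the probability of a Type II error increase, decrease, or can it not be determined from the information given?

A larger α widens the rejection region, so when the alternative is true more outcomes lead to rejection — failing to reject becomes less likely.

It decreases.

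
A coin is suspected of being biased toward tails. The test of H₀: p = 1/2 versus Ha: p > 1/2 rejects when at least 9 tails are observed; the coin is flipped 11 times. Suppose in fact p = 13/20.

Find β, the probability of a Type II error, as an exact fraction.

β = P(fail to reject H₀ | Ha true) = P(X ≤ 8 | p = 13/20), X ~ Binomial(11, 13/20).
Equivalently, β = 1 − P(X ≥ 9) = 32762721984671/40960000000000.

32762721984671/40960000000000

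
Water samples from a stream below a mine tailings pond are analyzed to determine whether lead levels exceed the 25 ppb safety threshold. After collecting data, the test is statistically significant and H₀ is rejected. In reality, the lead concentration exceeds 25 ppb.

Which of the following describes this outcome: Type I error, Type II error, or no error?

The conventional null hypothesis here is that the lead concentration is at or below 25 ppb (safe).
The test rejected a false H₀ — the decision matches the true state.

Neither — the decision is correct.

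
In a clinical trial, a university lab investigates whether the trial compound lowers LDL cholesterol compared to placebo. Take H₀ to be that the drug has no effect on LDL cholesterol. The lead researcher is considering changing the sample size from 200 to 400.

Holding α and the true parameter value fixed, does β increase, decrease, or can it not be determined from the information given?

It decreases.

A larger sample reduces the standard error, pulling the sampling distribution under Ha further from the non-rejection region.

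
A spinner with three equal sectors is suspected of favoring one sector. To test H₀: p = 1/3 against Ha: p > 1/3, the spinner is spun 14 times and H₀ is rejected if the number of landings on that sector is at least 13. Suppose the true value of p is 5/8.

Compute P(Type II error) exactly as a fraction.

4340673464229/4398046511104

Under the alternative p = 5/8, Y ~ Binomial(14, 5/8); β is the probability the test does not reject, P(Y < 13).
Adding the binomial probabilities P(Y=0)+…+P(Y=12) at p = 5/8 gives 4340673464229/4398046511104.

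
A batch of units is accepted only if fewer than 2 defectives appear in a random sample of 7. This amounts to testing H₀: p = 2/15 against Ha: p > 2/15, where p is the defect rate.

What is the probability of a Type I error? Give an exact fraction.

1501316/6328125

Under H₀, Y ~ Binomial(7, 2/15); the Type I error rate is P(Y ≥ 2).
Computing the lower-tail complement: 1 − 4826809/6328125 = 1501316/6328125.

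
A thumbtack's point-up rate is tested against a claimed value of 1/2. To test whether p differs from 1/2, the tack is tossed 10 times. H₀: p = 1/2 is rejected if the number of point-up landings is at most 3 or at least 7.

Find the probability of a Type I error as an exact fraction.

11/32

α = P(K ≤ 3 or K ≥ 7 | p = 1/2), K ~ Binomial(10, 1/2).
By symmetry, α = 2·P(K ≤ 3) = 2·(1 + 10 + 45 + 120)/1024 = 352/1024 = 11/32.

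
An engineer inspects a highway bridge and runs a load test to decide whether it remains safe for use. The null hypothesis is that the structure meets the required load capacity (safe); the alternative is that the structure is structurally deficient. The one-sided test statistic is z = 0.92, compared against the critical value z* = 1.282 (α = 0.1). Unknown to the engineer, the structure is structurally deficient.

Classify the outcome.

Since z = 0.92 ≤ z* = 1.282, H₀ is not rejected.
H₀ is false (actually the structure is structurally deficient).
Failing to reject a false H₀ is a Type II error.

Type II error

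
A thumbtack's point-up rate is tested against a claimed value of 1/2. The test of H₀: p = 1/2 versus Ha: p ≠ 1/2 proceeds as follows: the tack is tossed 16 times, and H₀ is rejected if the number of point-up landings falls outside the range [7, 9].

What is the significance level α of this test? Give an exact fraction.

14893/32768

α = P(Y ≤ 6 or Y ≥ 10 | p = 1/2), Y ~ Binomial(16, 1/2).
Each tail has probability (1 + 16 + 120 + 560 + 1820 + 4368 + 8008)/65536; doubling gives α = 29786/65536 = 14893/32768.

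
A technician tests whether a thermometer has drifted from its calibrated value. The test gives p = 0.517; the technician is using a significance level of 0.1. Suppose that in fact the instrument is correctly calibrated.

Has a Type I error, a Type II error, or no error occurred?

Neither — the decision is correct.

The conventional null hypothesis is that the instrument is correctly calibrated.
Since p = 0.517 ≥ α = 0.1, H₀ is not rejected.
H₀ is true (actually the instrument is correctly calibrated).
The decision matches the true state — no error.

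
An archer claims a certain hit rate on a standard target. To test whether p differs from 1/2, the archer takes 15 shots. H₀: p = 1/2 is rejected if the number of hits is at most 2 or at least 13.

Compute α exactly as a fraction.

121/16384

α = P(X ≤ 2 or X ≥ 13 | p = 1/2), X ~ Binomial(15, 1/2).
Each tail has probability (1 + 15 + 105)/32768; doubling gives α = 242/32768 = 121/16384.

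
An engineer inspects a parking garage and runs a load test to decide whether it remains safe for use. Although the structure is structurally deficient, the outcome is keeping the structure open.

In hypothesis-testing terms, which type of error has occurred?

The null hypothesis here is that the structure meets the required load capacity (safe).
'Keeping the structure open' corresponds to failing to reject H₀.
H₀ was not rejected but H₀ is false — a Type II error (false negative).

Type II error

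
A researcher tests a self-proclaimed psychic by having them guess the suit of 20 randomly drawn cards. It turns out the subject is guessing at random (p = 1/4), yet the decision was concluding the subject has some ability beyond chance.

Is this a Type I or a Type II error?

Type I error

The null hypothesis here is that the subject is guessing at random (p = 1/4).
'Concluding the subject has some ability beyond chance' corresponds to rejecting H₀.
H₀ was rejected but H₀ is true — a Type I error (false positive).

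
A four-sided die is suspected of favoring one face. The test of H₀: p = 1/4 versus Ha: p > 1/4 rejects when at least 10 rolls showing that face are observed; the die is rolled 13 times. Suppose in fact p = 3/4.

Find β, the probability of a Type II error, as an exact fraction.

A Type II error is failing to reject when Ha holds: with p = 3/4, β = P(S ≤ 9).
Equivalently, β = 1 − P(S ≥ 10) = 3487541/8388608.

3487541/8388608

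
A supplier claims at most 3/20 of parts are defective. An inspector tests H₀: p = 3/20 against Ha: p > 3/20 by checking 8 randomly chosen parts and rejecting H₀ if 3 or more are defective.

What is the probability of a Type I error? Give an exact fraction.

The significance level is the probability, assuming p = 3/20, of seeing 3 or more defectives in 8 draws.
α = 1 − P(S ≤ 2) = 1 − 22906552981/25600000000 = 2693447019/25600000000.

2693447019/25600000000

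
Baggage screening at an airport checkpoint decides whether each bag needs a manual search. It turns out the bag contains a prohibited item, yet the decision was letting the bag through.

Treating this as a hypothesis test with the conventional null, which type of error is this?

The null hypothesis here is that the bag contains no prohibited items.
'Letting the bag through' corresponds to failing to reject H₀.
H₀ was not rejected but H₀ is false — a Type II error (false negative).

Type II error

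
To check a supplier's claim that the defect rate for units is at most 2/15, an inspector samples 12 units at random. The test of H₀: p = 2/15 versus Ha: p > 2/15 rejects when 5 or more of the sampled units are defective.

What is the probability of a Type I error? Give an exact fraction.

127817017088/8649755859375

Under H₀, X ~ Binomial(12, 2/15); the Type I error rate is P(X ≥ 5).
Computing the lower-tail complement: 1 − 8521938842287/8649755859375 = 127817017088/8649755859375.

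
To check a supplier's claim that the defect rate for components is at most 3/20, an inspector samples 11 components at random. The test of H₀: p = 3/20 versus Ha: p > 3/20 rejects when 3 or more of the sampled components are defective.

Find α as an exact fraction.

Under H₀, S ~ Binomial(11, 3/20); the Type I error rate is P(S ≥ 3).
Via the complement, α = 1 − Σ_{j=0}^{2} C(11,j)(3/20)^j(17/20)^{11-j} = 9059861222307/40960000000000.

9059861222307/40960000000000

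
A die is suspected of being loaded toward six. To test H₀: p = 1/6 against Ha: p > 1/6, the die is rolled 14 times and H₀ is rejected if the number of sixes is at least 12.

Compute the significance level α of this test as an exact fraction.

Under H₀, Y ~ Binomial(14, 1/6), and α = P(Y ≥ 12).
Adding the binomial terms for j = 12 through 14 with p = 1/6 yields 391/13060694016.

391/13060694016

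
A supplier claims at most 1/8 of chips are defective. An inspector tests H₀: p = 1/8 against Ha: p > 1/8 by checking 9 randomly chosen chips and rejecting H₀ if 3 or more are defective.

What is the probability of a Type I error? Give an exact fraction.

3083341/33554432

The significance level is the probability, assuming p = 1/8, of seeing 3 or more defectives in 9 draws.
Computing the lower-tail complement: 1 − 30471091/33554432 = 3083341/33554432.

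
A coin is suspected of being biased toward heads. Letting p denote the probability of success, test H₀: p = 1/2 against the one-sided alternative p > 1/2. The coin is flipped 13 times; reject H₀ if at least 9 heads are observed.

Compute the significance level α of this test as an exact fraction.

The Type I error probability is α = P(K ≥ 9) computed under H₀, where K ~ Binomial(13, 1/2).
That's C(13,9) + C(13,10) + C(13,11) + C(13,12) + C(13,13) over 2^13, i.e. (715 + 286 + 78 + 13 + 1)/8192 = 1093/8192.

1093/8192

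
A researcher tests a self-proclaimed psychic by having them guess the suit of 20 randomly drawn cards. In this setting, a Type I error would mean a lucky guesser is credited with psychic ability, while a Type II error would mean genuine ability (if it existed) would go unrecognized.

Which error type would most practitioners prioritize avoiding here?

The Type I consequence (a lucky guesser is credited with psychic ability) is more severe than the Type II consequence (genuine ability (if it existed) would go unrecognized).

Type I error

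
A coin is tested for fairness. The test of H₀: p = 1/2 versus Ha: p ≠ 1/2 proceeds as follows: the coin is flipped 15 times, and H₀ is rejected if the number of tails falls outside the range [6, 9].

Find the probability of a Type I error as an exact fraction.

309/1024

Under H₀, S ~ Binomial(15, 1/2); α is the probability of landing in either tail, P(S ≤ 5) + P(S ≥ 10).
Each tail has probability (1 + 15 + 105 + 455 + 1365 + 3003)/32768; doubling gives α = 9888/32768 = 309/1024.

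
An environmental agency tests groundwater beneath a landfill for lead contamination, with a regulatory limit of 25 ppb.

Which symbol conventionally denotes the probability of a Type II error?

P(Type II error) = P(fail to reject H₀ | H₀ false) = β.

β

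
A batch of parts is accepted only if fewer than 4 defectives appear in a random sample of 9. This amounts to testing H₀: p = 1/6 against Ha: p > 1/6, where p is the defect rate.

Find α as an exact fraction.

The significance level is the probability, assuming p = 1/6, of seeing 4 or more defectives in 9 draws.
Computing the lower-tail complement: 1 − 4796875/5038848 = 241973/5038848.

241973/5038848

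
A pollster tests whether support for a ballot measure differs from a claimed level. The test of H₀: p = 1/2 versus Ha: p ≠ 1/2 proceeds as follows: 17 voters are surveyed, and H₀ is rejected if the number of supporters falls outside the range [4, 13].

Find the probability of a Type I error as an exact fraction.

α = P(K ≤ 3 or K ≥ 14 | p = 1/2), K ~ Binomial(17, 1/2).
The two tails are symmetric, so α = 2·(1 + 17 + 136 + 680)/2^17 = 1668/131072 = 417/32768.

417/32768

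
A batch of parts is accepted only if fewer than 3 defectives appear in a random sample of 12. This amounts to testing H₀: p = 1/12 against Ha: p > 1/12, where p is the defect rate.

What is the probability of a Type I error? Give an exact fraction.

Under H₀, Y ~ Binomial(12, 1/12); the Type I error rate is P(Y ≥ 3).
α = 1 − P(Y ≤ 2) = 1 − 8274038447719/8916100448256 = 642062000537/8916100448256.

642062000537/8916100448256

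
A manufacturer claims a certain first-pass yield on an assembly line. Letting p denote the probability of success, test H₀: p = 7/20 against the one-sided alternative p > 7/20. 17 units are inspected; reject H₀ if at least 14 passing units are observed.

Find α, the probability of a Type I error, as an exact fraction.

α = P(reject H₀ | H₀ true) = P(Y ≥ 14 | p = 7/20), with Y ~ Binomial(17, 7/20).
Summing C(17,j)(7/20)^j(13/20)^{17−j} for j = 14,…,17 gives 56496660191394549/655360000000000000000.

56496660191394549/655360000000000000000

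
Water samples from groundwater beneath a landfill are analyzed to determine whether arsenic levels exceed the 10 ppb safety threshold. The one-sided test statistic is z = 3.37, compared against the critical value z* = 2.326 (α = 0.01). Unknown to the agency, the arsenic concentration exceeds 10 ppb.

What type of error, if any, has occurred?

No error — this is a correct decision.

The conventional null hypothesis is that the arsenic concentration is at or below 10 ppb (safe).
Since z = 3.37 > z* = 2.326, H₀ is rejected.
H₀ is false (actually the arsenic concentration exceeds 10 ppb).
The decision matches the true state — no error.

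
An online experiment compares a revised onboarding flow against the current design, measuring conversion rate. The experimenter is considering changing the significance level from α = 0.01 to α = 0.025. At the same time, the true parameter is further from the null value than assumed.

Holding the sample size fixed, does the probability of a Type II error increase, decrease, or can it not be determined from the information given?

It decreases.

With a larger α the critical value moves toward the center, so more of the Ha sampling distribution lies in the rejection region. The further the true parameter sits from the null value, the more of the Ha sampling distribution falls in the rejection region. Both changes push β in the same direction.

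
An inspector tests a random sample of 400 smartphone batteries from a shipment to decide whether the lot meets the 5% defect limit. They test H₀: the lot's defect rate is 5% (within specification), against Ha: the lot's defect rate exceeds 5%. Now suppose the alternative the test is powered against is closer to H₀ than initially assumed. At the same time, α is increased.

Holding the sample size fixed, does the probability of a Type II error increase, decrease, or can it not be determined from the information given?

The first change alone would make β increase; the second alone would make β decrease. Which effect dominates depends on the magnitudes, which are not given.

Cannot be determined from the information given.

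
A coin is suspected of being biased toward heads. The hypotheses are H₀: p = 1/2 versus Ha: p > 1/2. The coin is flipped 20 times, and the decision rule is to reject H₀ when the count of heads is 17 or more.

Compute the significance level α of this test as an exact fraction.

Under H₀, Y ~ Binomial(20, 1/2), and α = P(Y ≥ 17).
Summing the upper tail: (1140 + 190 + 20 + 1) / 2^20 = 1351/1048576.

1351/1048576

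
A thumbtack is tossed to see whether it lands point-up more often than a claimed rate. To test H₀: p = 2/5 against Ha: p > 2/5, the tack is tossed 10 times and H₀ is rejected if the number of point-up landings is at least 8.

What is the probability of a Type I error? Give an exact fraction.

120064/9765625

The Type I error probability is α = P(K ≥ 8) computed under H₀, where K ~ Binomial(10, 2/5).
P(K ≥ 8) = Σ_{j=8}^{10} C(10,j)·(2/5)^j·(3/5)^{10-j} = 120064/9765625.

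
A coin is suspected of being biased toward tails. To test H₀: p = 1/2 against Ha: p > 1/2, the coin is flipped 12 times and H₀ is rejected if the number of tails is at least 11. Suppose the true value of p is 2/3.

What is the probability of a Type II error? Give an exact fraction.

502769/531441

β = P(fail to reject H₀ | Ha true) = P(X ≤ 10 | p = 2/3), X ~ Binomial(12, 2/3).
Adding the binomial probabilities P(X=0)+…+P(X=10) at p = 2/3 gives 502769/531441.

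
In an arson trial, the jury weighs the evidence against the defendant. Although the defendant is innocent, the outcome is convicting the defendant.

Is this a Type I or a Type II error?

Type I error

The null hypothesis here is that the defendant is innocent.
'Convicting the defendant' corresponds to rejecting H₀.
H₀ was rejected but H₀ is true — a Type I error (false positive).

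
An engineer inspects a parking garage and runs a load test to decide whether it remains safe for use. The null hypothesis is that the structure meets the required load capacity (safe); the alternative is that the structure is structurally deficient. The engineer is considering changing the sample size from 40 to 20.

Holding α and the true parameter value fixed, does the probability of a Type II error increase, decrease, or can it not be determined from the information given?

A smaller sample increases the standard error, so the sampling distributions under H₀ and Ha overlap more.

It increases.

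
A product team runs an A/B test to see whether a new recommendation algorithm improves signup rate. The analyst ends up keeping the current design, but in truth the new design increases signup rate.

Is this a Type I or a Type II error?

Type II error

The null hypothesis here is that the new design has no effect on signup rate.
'Keeping the current design' corresponds to failing to reject H₀.
H₀ was not rejected but H₀ is false — a Type II error (false negative).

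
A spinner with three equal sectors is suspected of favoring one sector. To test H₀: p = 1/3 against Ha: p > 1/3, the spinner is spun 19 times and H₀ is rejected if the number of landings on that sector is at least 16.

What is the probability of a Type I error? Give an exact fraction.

2825/387420489

α = P(reject H₀ | H₀ true) = P(Y ≥ 16 | p = 1/3), with Y ~ Binomial(19, 1/3).
Adding the binomial terms for j = 16 through 19 with p = 1/3 yields 2825/387420489.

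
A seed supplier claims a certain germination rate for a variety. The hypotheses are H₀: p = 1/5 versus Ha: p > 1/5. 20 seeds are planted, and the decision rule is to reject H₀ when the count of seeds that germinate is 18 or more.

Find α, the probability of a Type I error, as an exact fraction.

The Type I error probability is α = P(K ≥ 18) computed under H₀, where K ~ Binomial(20, 1/5).
Adding the binomial terms for j = 18 through 20 with p = 1/5 yields 3121/95367431640625.

3121/95367431640625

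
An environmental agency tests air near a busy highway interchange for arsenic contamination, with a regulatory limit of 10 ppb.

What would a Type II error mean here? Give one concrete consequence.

With the conventional null hypothesis that the arsenic concentration is at or below 10 ppb (safe):
A Type II error is failing to reject H₀ when H₀ is false.
Here that means certifying the site as safe when actually the arsenic concentration exceeds 10 ppb.

A Type II error would mean concluding that the arsenic concentration is at or below 10 ppb (safe) (or at least failing to establish that the arsenic concentration exceeds 10 ppb) when in fact the arsenic concentration exceeds 10 ppb. Consequence: a site with unsafe arsenic levels is certified clean, and people continue to be exposed.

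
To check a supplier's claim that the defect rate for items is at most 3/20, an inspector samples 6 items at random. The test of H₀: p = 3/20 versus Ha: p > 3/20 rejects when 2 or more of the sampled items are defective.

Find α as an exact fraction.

2861001/12800000

Under H₀, Y ~ Binomial(6, 3/20); the Type I error rate is P(Y ≥ 2).
Via the complement, α = 1 − Σ_{j=0}^{1} C(6,j)(3/20)^j(17/20)^{6-j} = 2861001/12800000.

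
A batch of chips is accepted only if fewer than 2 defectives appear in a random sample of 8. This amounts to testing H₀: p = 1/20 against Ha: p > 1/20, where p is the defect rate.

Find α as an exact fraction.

1465463047/25600000000

Under H₀, K ~ Binomial(8, 1/20); the Type I error rate is P(K ≥ 2).
α = 1 − P(K ≤ 1) = 1 − 24134536953/25600000000 = 1465463047/25600000000.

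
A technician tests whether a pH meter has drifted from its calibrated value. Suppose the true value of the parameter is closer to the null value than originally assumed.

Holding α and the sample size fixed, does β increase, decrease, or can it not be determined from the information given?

A smaller true effect puts the Ha sampling distribution closer to H₀, so more of it falls in the non-rejection region.

It increases.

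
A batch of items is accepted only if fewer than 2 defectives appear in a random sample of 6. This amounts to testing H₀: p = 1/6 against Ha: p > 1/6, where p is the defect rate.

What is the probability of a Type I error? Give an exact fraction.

The significance level is the probability, assuming p = 1/6, of seeing 2 or more defectives in 6 draws.
Computing the lower-tail complement: 1 − 34375/46656 = 12281/46656.

12281/46656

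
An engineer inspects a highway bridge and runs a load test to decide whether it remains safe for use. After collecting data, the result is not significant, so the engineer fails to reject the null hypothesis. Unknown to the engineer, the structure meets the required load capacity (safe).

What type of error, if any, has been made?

No error (correct decision).

The conventional null hypothesis here is that the structure meets the required load capacity (safe).
The test retained a true H₀ — the decision matches the true state.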